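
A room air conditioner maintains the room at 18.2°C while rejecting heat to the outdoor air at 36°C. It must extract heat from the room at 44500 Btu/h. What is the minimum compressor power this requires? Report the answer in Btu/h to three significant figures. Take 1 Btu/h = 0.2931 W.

2720 Btu/h

In absolute terms T_C = 291.35 K and T_H = 309.15 K, so ΔT = 17.80 K.
COP_Carnot = T_C/ΔT = 291.35/17.80 = 16.37.
Ẇ_min = Q̇/COP_Carnot = 44500/16.37 = 2719 Btu/h.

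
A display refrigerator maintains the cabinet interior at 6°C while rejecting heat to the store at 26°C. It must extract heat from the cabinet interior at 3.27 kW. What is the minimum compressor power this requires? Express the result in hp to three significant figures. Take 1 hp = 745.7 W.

In absolute terms T_C = 279.15 K and T_H = 299.15 K, so ΔT = 20.00 K.
COP_Carnot = T_C/ΔT = 279.15/20.00 = 13.96.
Ẇ_min = Q̇/COP_Carnot = 3.270/13.96 = 0.2343 kW = 0.3142 hp.

0.314 hp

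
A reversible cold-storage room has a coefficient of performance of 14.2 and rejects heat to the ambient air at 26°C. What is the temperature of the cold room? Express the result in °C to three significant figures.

For a Carnot refrigerator COP_R = T_C/(T_H − T_C), so T_C = COP·T_H/(1 + COP).
With T_H = 299.15 K, T_C = 14.2 × 299.15/15.20 = 279.47 K.
Converting, 279.47 K = 6.32°C.

6.32 °C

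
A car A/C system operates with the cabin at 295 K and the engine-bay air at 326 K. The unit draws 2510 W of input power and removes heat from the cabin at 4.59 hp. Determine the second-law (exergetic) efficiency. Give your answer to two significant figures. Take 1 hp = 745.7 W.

Converting, Q̇_C = 4.590 hp = 3423 W, so COP_actual = Q̇_C/Ẇ = 3423/2510 = 1.364.
The reservoir spacing is ΔT = 326 − 295 = 31.00 K.
COP_Carnot = T_C/ΔT = 295.00/31.00 = 9.516.
η_II = COP_actual/COP_Carnot = 1.364/9.516 = 0.1433.

0.14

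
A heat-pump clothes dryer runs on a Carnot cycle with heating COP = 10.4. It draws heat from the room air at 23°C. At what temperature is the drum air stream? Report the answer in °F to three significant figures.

COP_HP = T_H/(T_H − T_C) rearranges to T_H = COP·T_C/(COP − 1).
With T_C = 296.15 K, T_H = 10.4 × 296.15/9.400 = 327.66 K.
Converting, 327.66 K = 130.11°F.

130 °F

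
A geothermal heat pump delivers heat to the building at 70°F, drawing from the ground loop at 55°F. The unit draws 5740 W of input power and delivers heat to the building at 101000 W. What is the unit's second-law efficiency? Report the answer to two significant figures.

COP_actual = Q̇_H/Ẇ = 101000/5740 = 17.60.
In absolute terms T_C = 285.93 K and T_H = 294.26 K, so ΔT = 8.333 K.
COP_Carnot = T_H/ΔT = 294.26/8.333 = 35.31.
η_II = COP_actual/COP_Carnot = 17.60/35.31 = 0.4983.

0.50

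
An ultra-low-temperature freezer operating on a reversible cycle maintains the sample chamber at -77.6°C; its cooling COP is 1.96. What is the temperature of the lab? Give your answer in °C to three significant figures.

COP_R = T_C/(T_H − T_C) gives T_H − T_C = T_C/COP.
With T_C = 195.55 K, T_H = 195.55 × (1 + 1/1.96) = 295.32 K.
Converting, 295.32 K = 22.17°C.

22.2 °C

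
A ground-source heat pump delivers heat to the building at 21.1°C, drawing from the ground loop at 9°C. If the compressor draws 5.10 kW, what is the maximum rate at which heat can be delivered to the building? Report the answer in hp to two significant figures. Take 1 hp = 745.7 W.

170 hp

In absolute terms T_C = 282.15 K and T_H = 294.25 K, so ΔT = 12.10 K.
COP_Carnot = T_H/ΔT = 294.25/12.10 = 24.32.
Q̇_max = COP_Carnot × Ẇ = 24.32 × 5.100 kW = 124.0 kW = 166.3 hp.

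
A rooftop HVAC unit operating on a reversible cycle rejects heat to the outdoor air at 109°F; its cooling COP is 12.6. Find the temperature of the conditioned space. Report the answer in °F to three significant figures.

67.2 °F

For a Carnot refrigerator COP_R = T_C/(T_H − T_C), so T_C = COP·T_H/(1 + COP).
With T_H = 315.93 K, T_C = 12.6 × 315.93/13.60 = 292.70 K.
Converting, 292.70 K = 67.19°F.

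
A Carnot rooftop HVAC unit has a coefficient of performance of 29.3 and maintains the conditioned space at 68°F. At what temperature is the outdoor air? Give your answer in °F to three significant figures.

86.0 °F

COP_R = T_C/(T_H − T_C) gives T_H − T_C = T_C/COP.
With T_C = 293.15 K, T_H = 293.15 × (1 + 1/29.3) = 303.16 K.
Converting, 303.16 K = 86.01°F.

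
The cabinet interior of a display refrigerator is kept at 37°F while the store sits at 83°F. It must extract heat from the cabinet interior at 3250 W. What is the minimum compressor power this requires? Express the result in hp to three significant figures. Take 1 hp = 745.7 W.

0.404 hp

In absolute terms T_C = 275.93 K and T_H = 301.48 K, so ΔT = 25.56 K.
COP_Carnot = T_C/ΔT = 275.93/25.56 = 10.80.
Ẇ_min = Q̇/COP_Carnot = 3250/10.80 = 301.0 W = 0.4037 hp.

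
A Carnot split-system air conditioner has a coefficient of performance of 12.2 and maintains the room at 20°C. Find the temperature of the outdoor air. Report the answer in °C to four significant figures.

COP_R = T_C/(T_H − T_C) gives T_H − T_C = T_C/COP.
With T_C = 293.15 K, T_H = 293.15 × (1 + 1/12.2) = 317.18 K.
Converting, 317.18 K = 44.03°C.

44.03 °C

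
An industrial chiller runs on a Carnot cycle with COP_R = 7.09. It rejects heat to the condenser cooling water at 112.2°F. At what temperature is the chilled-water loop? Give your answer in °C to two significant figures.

5.3 °C

For a Carnot refrigerator COP_R = T_C/(T_H − T_C), so T_C = COP·T_H/(1 + COP).
With T_H = 317.71 K, T_C = 7.09 × 317.71/8.090 = 278.43 K.
Converting, 278.43 K = 5.28°C.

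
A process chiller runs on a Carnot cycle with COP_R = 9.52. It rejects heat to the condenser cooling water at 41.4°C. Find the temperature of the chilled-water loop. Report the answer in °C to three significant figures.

11.5 °C

For a Carnot refrigerator COP_R = T_C/(T_H − T_C), so T_C = COP·T_H/(1 + COP).
With T_H = 314.55 K, T_C = 9.52 × 314.55/10.52 = 284.65 K.
Converting, 284.65 K = 11.50°C.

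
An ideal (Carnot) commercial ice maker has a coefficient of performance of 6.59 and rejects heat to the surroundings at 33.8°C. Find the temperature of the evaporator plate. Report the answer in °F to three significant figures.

20.0 °F

For a Carnot refrigerator COP_R = T_C/(T_H − T_C), so T_C = COP·T_H/(1 + COP).
With T_H = 306.95 K, T_C = 6.59 × 306.95/7.590 = 266.51 K.
Converting, 266.51 K = 20.05°F.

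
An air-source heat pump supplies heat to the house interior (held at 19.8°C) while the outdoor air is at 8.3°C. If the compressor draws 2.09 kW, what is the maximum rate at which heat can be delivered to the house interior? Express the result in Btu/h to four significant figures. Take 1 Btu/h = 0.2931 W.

181600 Btu/h

In absolute terms T_C = 281.45 K and T_H = 292.95 K, so ΔT = 11.50 K.
COP_Carnot = T_H/ΔT = 292.95/11.50 = 25.47.
Q̇_max = COP_Carnot × Ẇ = 25.47 × 2.090 kW = 53.24 kW = 181600 Btu/h.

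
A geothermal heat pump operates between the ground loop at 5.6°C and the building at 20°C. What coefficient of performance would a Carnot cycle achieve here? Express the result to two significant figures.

In absolute terms T_C = 278.75 K and T_H = 293.15 K, so ΔT = 14.40 K.
For a reversible cycle, COP_Carnot = T_H/ΔT = 293.15/14.40 = 20.36.

20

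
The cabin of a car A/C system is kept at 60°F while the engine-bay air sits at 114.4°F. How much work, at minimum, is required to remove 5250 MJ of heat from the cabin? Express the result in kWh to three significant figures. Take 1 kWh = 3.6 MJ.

153 kWh

In absolute terms T_C = 288.71 K and T_H = 318.93 K, so ΔT = 30.22 K.
The reversible limit is COP_R = T_C/ΔT = 9.553, so W_min = Q_C/COP = Q_C·ΔT/T_C.
W_min = 5250 × 30.22/288.71 = 549.6 MJ = 152.7 kWh.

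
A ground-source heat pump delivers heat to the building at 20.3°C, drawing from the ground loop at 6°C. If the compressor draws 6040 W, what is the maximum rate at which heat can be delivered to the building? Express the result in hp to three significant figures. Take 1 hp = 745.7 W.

166 hp

In absolute terms T_C = 279.15 K and T_H = 293.45 K, so ΔT = 14.30 K.
COP_Carnot = T_H/ΔT = 293.45/14.30 = 20.52.
Q̇_max = COP_Carnot × Ẇ = 20.52 × 6040 W = 123900 W = 166.2 hp.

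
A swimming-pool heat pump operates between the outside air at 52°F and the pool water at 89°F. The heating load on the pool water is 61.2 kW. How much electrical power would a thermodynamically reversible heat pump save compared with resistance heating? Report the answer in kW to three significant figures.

In absolute terms T_C = 284.26 K and T_H = 304.82 K, so ΔT = 20.56 K.
COP_Carnot = T_H/ΔT = 304.82/20.56 = 14.83.
Resistance heating needs Ẇ_res = Q̇_H = 61.20 kW; the reversible heat pump needs only Ẇ_hp = Q̇_H/COP = 4.127 kW.
Saving = 61.20 − 4.127 = 57.07 kW.

57.1 kW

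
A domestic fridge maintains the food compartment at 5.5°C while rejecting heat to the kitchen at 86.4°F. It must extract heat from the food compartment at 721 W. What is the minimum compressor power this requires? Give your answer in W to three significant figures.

64.0 W

In absolute terms T_C = 278.65 K and T_H = 303.37 K, so ΔT = 24.72 K.
COP_Carnot = T_C/ΔT = 278.65/24.72 = 11.27.
Ẇ_min = Q̇/COP_Carnot = 721.0/11.27 = 63.97 W.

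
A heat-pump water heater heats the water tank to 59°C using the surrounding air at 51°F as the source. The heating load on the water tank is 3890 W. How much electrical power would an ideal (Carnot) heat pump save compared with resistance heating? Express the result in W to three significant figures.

In absolute terms T_C = 283.71 K and T_H = 332.15 K, so ΔT = 48.44 K.
COP_Carnot = T_H/ΔT = 332.15/48.44 = 6.856.
Resistance heating needs Ẇ_res = Q̇_H = 3890 W; the reversible heat pump needs only Ẇ_hp = Q̇_H/COP = 567.4 W.
Saving = 3890 − 567.4 = 3323 W.

3320 W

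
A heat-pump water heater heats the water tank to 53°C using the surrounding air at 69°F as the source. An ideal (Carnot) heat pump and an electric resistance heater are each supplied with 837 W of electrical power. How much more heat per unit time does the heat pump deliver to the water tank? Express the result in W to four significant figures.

7577 W

In absolute terms T_C = 293.71 K and T_H = 326.15 K, so ΔT = 32.44 K.
COP_Carnot = T_H/ΔT = 326.15/32.44 = 10.05.
The heat pump delivers Q̇_H = COP × Ẇ = 8414 W; the resistance heater delivers Ẇ = 837.0 W.
Extra = (COP − 1)·Ẇ = 7577 W.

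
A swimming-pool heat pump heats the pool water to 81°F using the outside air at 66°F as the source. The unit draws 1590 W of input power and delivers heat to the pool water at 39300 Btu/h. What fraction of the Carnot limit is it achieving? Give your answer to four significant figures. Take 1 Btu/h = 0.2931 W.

Converting, Q̇_H = 39300 Btu/h = 11520 W, so COP_actual = Q̇_H/Ẇ = 11520/1590 = 7.245.
In absolute terms T_C = 292.04 K and T_H = 300.37 K, so ΔT = 8.333 K.
COP_Carnot = T_H/ΔT = 300.37/8.333 = 36.04.
η_II = COP_actual/COP_Carnot = 7.245/36.04 = 0.2010.

0.2010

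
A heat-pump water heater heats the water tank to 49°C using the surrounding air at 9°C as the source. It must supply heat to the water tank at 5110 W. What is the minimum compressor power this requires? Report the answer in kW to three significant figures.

In absolute terms T_C = 282.15 K and T_H = 322.15 K, so ΔT = 40.00 K.
COP_Carnot = T_H/ΔT = 322.15/40.00 = 8.054.
Ẇ_min = Q̇/COP_Carnot = 5110/8.054 = 634.5 W = 0.6345 kW.

0.634 kW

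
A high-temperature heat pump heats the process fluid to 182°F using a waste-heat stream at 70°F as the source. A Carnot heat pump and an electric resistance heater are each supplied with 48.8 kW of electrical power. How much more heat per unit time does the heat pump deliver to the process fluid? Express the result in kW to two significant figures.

In absolute terms T_C = 294.26 K and T_H = 356.48 K, so ΔT = 62.22 K.
COP_Carnot = T_H/ΔT = 356.48/62.22 = 5.729.
The heat pump delivers Q̇_H = COP × Ẇ = 279.6 kW; the resistance heater delivers Ẇ = 48.80 kW.
Extra = (COP − 1)·Ẇ = 230.8 kW.

230 kW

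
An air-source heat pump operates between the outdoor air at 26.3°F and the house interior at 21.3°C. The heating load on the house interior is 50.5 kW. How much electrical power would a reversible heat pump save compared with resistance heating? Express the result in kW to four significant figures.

In absolute terms T_C = 269.98 K and T_H = 294.45 K, so ΔT = 24.47 K.
COP_Carnot = T_H/ΔT = 294.45/24.47 = 12.03.
Resistance heating needs Ẇ_res = Q̇_H = 50.50 kW; the reversible heat pump needs only Ẇ_hp = Q̇_H/COP = 4.196 kW.
Saving = 50.50 − 4.196 = 46.30 kW.

46.30 kW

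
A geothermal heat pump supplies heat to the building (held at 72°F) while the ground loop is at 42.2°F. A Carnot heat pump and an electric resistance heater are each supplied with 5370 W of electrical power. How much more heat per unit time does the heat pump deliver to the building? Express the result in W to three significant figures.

In absolute terms T_C = 278.82 K and T_H = 295.37 K, so ΔT = 16.56 K.
COP_Carnot = T_H/ΔT = 295.37/16.56 = 17.84.
The heat pump delivers Q̇_H = COP × Ẇ = 95810 W; the resistance heater delivers Ẇ = 5370 W.
Extra = (COP − 1)·Ẇ = 90440 W.

90400 W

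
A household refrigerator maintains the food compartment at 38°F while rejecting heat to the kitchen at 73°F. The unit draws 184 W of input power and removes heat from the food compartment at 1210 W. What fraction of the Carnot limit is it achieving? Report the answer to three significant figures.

COP_actual = Q̇_C/Ẇ = 1210/184.0 = 6.576.
In absolute terms T_C = 276.48 K and T_H = 295.93 K, so ΔT = 19.44 K.
COP_Carnot = T_C/ΔT = 276.48/19.44 = 14.22.
η_II = COP_actual/COP_Carnot = 6.576/14.22 = 0.4625.

0.462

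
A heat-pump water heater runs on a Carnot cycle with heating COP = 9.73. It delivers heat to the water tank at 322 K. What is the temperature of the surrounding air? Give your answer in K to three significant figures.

289 K

COP_HP = T_H/(T_H − T_C) gives T_H − T_C = T_H/COP.
With T_H = 322.00 K, T_C = 322.00 × (1 − 1/9.73) = 288.91 K.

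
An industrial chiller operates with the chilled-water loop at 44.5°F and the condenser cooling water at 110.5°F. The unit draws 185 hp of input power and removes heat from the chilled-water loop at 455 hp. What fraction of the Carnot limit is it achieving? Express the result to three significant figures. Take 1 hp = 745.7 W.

0.322

COP_actual = Q̇_C/Ẇ = 455.0/185.0 = 2.459.
In absolute terms T_C = 280.09 K and T_H = 316.76 K, so ΔT = 36.67 K.
COP_Carnot = T_C/ΔT = 280.09/36.67 = 7.639.
η_II = COP_actual/COP_Carnot = 2.459/7.639 = 0.3220.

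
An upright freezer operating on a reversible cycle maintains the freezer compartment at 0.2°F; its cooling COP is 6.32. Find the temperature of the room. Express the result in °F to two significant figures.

73 °F

COP_R = T_C/(T_H − T_C) gives T_H − T_C = T_C/COP.
With T_C = 255.48 K, T_H = 255.48 × (1 + 1/6.32) = 295.91 K.
Converting, 295.91 K = 72.96°F.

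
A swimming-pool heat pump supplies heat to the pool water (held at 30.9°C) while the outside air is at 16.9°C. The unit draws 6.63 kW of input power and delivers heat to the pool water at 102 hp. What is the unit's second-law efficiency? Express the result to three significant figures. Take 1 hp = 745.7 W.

0.528

Converting, Q̇_H = 102.0 hp = 76.06 kW, so COP_actual = Q̇_H/Ẇ = 76.06/6.630 = 11.47.
In absolute terms T_C = 290.05 K and T_H = 304.05 K, so ΔT = 14.00 K.
COP_Carnot = T_H/ΔT = 304.05/14.00 = 21.72.
η_II = COP_actual/COP_Carnot = 11.47/21.72 = 0.5282.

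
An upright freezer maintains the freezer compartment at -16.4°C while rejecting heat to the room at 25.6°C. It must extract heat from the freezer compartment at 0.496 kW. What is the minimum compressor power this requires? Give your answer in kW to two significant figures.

0.081 kW

In absolute terms T_C = 256.75 K and T_H = 298.75 K, so ΔT = 42.00 K.
COP_Carnot = T_C/ΔT = 256.75/42.00 = 6.113.
Ẇ_min = Q̇/COP_Carnot = 0.4960/6.113 = 0.08114 kW.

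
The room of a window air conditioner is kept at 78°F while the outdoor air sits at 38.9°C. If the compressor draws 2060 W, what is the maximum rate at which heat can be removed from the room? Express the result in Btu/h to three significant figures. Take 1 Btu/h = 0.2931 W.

In absolute terms T_C = 298.71 K and T_H = 312.05 K, so ΔT = 13.34 K.
COP_Carnot = T_C/ΔT = 298.71/13.34 = 22.38.
Q̇_max = COP_Carnot × Ẇ = 22.38 × 2060 W = 46110 W = 157300 Btu/h.

157000 Btu/h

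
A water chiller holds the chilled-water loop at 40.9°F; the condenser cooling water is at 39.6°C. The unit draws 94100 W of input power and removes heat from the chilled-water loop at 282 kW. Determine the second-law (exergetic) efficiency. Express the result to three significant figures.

0.373

Converting, Q̇_C = 282.0 kW = 282000 W, so COP_actual = Q̇_C/Ẇ = 282000/94100 = 2.997.
In absolute terms T_C = 278.09 K and T_H = 312.75 K, so ΔT = 34.66 K.
COP_Carnot = T_C/ΔT = 278.09/34.66 = 8.025.
η_II = COP_actual/COP_Carnot = 2.997/8.025 = 0.3735.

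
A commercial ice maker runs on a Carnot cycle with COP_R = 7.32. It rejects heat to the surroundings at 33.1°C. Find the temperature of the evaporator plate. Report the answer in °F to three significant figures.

For a Carnot refrigerator COP_R = T_C/(T_H − T_C), so T_C = COP·T_H/(1 + COP).
With T_H = 306.25 K, T_C = 7.32 × 306.25/8.320 = 269.44 K.
Converting, 269.44 K = 25.32°F.

25.3 °F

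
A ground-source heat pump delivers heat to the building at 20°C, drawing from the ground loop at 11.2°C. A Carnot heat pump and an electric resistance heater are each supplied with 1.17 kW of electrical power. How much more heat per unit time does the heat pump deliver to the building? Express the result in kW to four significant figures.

37.81 kW

In absolute terms T_C = 284.35 K and T_H = 293.15 K, so ΔT = 8.800 K.
COP_Carnot = T_H/ΔT = 293.15/8.800 = 33.31.
The heat pump delivers Q̇_H = COP × Ẇ = 38.98 kW; the resistance heater delivers Ẇ = 1.170 kW.
Extra = (COP − 1)·Ẇ = 37.81 kW.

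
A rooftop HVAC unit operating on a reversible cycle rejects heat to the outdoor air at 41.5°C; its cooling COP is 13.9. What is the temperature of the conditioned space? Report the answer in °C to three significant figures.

20.4 °C

For a Carnot refrigerator COP_R = T_C/(T_H − T_C), so T_C = COP·T_H/(1 + COP).
With T_H = 314.65 K, T_C = 13.9 × 314.65/14.90 = 293.53 K.
Converting, 293.53 K = 20.38°C.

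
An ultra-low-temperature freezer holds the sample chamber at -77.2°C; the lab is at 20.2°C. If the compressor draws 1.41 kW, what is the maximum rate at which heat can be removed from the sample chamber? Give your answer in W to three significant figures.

2840 W

In absolute terms T_C = 195.95 K and T_H = 293.35 K, so ΔT = 97.40 K.
COP_Carnot = T_C/ΔT = 195.95/97.40 = 2.012.
Q̇_max = COP_Carnot × Ẇ = 2.012 × 1.410 kW = 2.837 kW = 2837 W.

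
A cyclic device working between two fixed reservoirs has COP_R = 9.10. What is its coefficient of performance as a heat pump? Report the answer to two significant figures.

10

The first law on one cycle gives Q_H = Q_C + W, so Q_H/W = Q_C/W + 1.
COP_HP = COP_R + 1 = 9.10 + 1 = 10.10.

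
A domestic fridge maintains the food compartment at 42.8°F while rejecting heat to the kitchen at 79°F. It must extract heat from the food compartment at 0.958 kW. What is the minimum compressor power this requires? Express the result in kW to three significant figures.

In absolute terms T_C = 279.15 K and T_H = 299.26 K, so ΔT = 20.11 K.
COP_Carnot = T_C/ΔT = 279.15/20.11 = 13.88.
Ẇ_min = Q̇/COP_Carnot = 0.9580/13.88 = 0.06902 kW.

0.0690 kW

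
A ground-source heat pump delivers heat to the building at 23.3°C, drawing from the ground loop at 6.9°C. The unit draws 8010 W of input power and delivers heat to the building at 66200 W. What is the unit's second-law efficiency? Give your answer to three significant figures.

COP_actual = Q̇_H/Ẇ = 66200/8010 = 8.265.
In absolute terms T_C = 280.05 K and T_H = 296.45 K, so ΔT = 16.40 K.
COP_Carnot = T_H/ΔT = 296.45/16.40 = 18.08.
η_II = COP_actual/COP_Carnot = 8.265/18.08 = 0.4572.

0.457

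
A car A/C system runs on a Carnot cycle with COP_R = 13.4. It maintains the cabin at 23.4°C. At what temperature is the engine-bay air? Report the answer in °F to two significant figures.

110 °F

COP_R = T_C/(T_H − T_C) gives T_H − T_C = T_C/COP.
With T_C = 296.55 K, T_H = 296.55 × (1 + 1/13.4) = 318.68 K.
Converting, 318.68 K = 113.96°F.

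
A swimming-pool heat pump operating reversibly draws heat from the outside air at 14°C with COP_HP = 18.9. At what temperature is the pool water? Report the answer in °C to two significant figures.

COP_HP = T_H/(T_H − T_C) rearranges to T_H = COP·T_C/(COP − 1).
With T_C = 287.15 K, T_H = 18.9 × 287.15/17.90 = 303.19 K.
Converting, 303.19 K = 30.04°C.

30 °C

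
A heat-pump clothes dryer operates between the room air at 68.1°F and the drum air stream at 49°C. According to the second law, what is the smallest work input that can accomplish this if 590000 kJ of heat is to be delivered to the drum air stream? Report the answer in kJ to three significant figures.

53000 kJ

In absolute terms T_C = 293.21 K and T_H = 322.15 K, so ΔT = 28.94 K.
The reversible limit is COP_HP = T_H/ΔT = 11.13, so W_min = Q_H/COP = Q_H·ΔT/T_H.
W_min = 590000 × 28.94/322.15 = 53010 kJ.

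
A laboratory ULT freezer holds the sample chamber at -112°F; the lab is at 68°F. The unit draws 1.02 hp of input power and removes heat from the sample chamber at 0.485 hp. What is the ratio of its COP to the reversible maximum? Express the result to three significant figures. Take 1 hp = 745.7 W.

COP_actual = Q̇_C/Ẇ = 0.4850/1.020 = 0.4755.
In absolute terms T_C = 193.15 K and T_H = 293.15 K, so ΔT = 100.0 K.
COP_Carnot = T_C/ΔT = 193.15/100.0 = 1.932.
η_II = COP_actual/COP_Carnot = 0.4755/1.932 = 0.2462.

0.246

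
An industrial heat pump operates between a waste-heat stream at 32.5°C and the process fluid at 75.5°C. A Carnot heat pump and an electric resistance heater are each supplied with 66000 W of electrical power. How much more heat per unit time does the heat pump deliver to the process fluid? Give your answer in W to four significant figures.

469100 W

In absolute terms T_C = 305.65 K and T_H = 348.65 K, so ΔT = 43.00 K.
COP_Carnot = T_H/ΔT = 348.65/43.00 = 8.108.
The heat pump delivers Q̇_H = COP × Ẇ = 535100 W; the resistance heater delivers Ẇ = 66000 W.
Extra = (COP − 1)·Ẇ = 469100 W.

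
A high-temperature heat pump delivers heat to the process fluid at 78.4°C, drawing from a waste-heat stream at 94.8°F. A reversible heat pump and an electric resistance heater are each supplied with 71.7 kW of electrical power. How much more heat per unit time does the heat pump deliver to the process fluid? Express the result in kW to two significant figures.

510 kW

In absolute terms T_C = 308.04 K and T_H = 351.55 K, so ΔT = 43.51 K.
COP_Carnot = T_H/ΔT = 351.55/43.51 = 8.080.
The heat pump delivers Q̇_H = COP × Ẇ = 579.3 kW; the resistance heater delivers Ẇ = 71.70 kW.
Extra = (COP − 1)·Ẇ = 507.6 kW.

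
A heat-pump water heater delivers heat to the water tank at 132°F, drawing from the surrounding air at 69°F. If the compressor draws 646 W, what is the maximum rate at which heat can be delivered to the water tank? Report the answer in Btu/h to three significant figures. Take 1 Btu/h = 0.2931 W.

In absolute terms T_C = 293.71 K and T_H = 328.71 K, so ΔT = 35.00 K.
COP_Carnot = T_H/ΔT = 328.71/35.00 = 9.392.
Q̇_max = COP_Carnot × Ẇ = 9.392 × 646.0 W = 6067 W = 20700 Btu/h.

20700 Btu/h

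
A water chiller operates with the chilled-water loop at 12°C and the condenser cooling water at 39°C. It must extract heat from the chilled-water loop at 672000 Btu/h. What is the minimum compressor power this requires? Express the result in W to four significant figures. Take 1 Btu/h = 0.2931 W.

18650 W

In absolute terms T_C = 285.15 K and T_H = 312.15 K, so ΔT = 27.00 K.
COP_Carnot = T_C/ΔT = 285.15/27.00 = 10.56.
Ẇ_min = Q̇/COP_Carnot = 672000/10.56 = 63630 Btu/h = 18650 W.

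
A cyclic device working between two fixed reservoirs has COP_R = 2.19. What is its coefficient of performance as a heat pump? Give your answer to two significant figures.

The first law on one cycle gives Q_H = Q_C + W, so Q_H/W = Q_C/W + 1.
COP_HP = COP_R + 1 = 2.19 + 1 = 3.19.

3.2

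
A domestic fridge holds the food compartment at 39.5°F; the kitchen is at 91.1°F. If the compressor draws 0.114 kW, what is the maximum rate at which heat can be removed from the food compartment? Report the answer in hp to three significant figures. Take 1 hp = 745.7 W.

In absolute terms T_C = 277.32 K and T_H = 305.98 K, so ΔT = 28.67 K.
COP_Carnot = T_C/ΔT = 277.32/28.67 = 9.674.
Q̇_max = COP_Carnot × Ẇ = 9.674 × 0.1140 kW = 1.103 kW = 1.479 hp.

1.48 hp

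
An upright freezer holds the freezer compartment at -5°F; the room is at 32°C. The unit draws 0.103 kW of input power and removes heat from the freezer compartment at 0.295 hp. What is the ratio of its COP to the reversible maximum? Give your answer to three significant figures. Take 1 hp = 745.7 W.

Converting, Q̇_C = 0.2950 hp = 0.2200 kW, so COP_actual = Q̇_C/Ẇ = 0.2200/0.1030 = 2.136.
In absolute terms T_C = 252.59 K and T_H = 305.15 K, so ΔT = 52.56 K.
COP_Carnot = T_C/ΔT = 252.59/52.56 = 4.806.
η_II = COP_actual/COP_Carnot = 2.136/4.806 = 0.4444.

0.444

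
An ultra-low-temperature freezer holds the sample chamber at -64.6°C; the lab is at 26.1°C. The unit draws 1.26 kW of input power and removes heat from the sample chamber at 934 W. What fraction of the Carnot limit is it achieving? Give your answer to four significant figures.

0.3224

Converting, Q̇_C = 934.0 W = 0.9340 kW, so COP_actual = Q̇_C/Ẇ = 0.9340/1.260 = 0.7413.
In absolute terms T_C = 208.55 K and T_H = 299.25 K, so ΔT = 90.70 K.
COP_Carnot = T_C/ΔT = 208.55/90.70 = 2.299.
η_II = COP_actual/COP_Carnot = 0.7413/2.299 = 0.3224.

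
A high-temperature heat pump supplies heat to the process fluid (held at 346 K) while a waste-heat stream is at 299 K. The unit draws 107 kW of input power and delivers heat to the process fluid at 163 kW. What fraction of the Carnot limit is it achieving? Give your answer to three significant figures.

0.207

COP_actual = Q̇_H/Ẇ = 163.0/107.0 = 1.523.
The reservoir spacing is ΔT = 346 − 299 = 47.00 K.
COP_Carnot = T_H/ΔT = 346.00/47.00 = 7.362.
η_II = COP_actual/COP_Carnot = 1.523/7.362 = 0.2069.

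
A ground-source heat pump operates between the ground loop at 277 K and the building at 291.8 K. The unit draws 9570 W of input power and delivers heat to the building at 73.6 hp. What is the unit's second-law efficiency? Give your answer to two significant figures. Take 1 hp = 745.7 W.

0.29

Converting, Q̇_H = 73.60 hp = 54880 W, so COP_actual = Q̇_H/Ẇ = 54880/9570 = 5.735.
The reservoir spacing is ΔT = 291.8 − 277 = 14.80 K.
COP_Carnot = T_H/ΔT = 291.80/14.80 = 19.72.
η_II = COP_actual/COP_Carnot = 5.735/19.72 = 0.2909.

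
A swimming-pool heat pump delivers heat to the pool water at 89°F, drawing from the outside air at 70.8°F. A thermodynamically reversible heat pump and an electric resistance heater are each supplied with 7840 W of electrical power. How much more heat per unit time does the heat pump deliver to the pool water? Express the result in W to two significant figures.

In absolute terms T_C = 294.71 K and T_H = 304.82 K, so ΔT = 10.11 K.
COP_Carnot = T_H/ΔT = 304.82/10.11 = 30.15.
The heat pump delivers Q̇_H = COP × Ẇ = 236400 W; the resistance heater delivers Ẇ = 7840 W.
Extra = (COP − 1)·Ẇ = 228500 W.

230000 W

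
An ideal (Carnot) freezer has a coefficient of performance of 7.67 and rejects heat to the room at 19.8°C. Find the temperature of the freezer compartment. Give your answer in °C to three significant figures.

-14.0 °C

For a Carnot refrigerator COP_R = T_C/(T_H − T_C), so T_C = COP·T_H/(1 + COP).
With T_H = 292.95 K, T_C = 7.67 × 292.95/8.670 = 259.16 K.
Converting, 259.16 K = -13.99°C.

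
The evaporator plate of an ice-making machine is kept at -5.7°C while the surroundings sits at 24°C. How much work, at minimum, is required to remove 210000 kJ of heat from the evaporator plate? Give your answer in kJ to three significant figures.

In absolute terms T_C = 267.45 K and T_H = 297.15 K, so ΔT = 29.70 K.
The reversible limit is COP_R = T_C/ΔT = 9.005, so W_min = Q_C/COP = Q_C·ΔT/T_C.
W_min = 210000 × 29.70/267.45 = 23320 kJ.

23300 kJ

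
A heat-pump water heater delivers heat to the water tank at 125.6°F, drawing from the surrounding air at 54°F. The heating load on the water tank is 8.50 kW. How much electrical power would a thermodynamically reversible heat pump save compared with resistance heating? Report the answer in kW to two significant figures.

In absolute terms T_C = 285.37 K and T_H = 325.15 K, so ΔT = 39.78 K.
COP_Carnot = T_H/ΔT = 325.15/39.78 = 8.174.
Resistance heating needs Ẇ_res = Q̇_H = 8.500 kW; the reversible heat pump needs only Ẇ_hp = Q̇_H/COP = 1.040 kW.
Saving = 8.500 − 1.040 = 7.460 kW.

7.5 kW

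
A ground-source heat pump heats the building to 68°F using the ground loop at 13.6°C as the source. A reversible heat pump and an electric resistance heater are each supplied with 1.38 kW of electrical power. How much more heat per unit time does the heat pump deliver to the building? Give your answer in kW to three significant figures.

In absolute terms T_C = 286.75 K and T_H = 293.15 K, so ΔT = 6.400 K.
COP_Carnot = T_H/ΔT = 293.15/6.400 = 45.80.
The heat pump delivers Q̇_H = COP × Ẇ = 63.21 kW; the resistance heater delivers Ẇ = 1.380 kW.
Extra = (COP − 1)·Ẇ = 61.83 kW.

61.8 kW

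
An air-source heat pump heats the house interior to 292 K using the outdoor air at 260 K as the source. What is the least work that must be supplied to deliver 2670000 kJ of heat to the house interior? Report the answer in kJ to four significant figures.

The reservoir spacing is ΔT = 292 − 260 = 32.00 K.
The reversible limit is COP_HP = T_H/ΔT = 9.125, so W_min = Q_H/COP = Q_H·ΔT/T_H.
W_min = 2670000 × 32.00/292.00 = 292600 kJ.

292600 kJ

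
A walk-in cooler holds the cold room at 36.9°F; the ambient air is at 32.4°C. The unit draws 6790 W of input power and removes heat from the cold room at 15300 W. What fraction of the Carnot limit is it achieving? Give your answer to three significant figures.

0.242

COP_actual = Q̇_C/Ẇ = 15300/6790 = 2.253.
In absolute terms T_C = 275.87 K and T_H = 305.55 K, so ΔT = 29.68 K.
COP_Carnot = T_C/ΔT = 275.87/29.68 = 9.296.
η_II = COP_actual/COP_Carnot = 2.253/9.296 = 0.2424.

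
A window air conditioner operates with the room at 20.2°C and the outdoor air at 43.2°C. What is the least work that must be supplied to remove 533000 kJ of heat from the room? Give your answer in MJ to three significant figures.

41.8 MJ

In absolute terms T_C = 293.35 K and T_H = 316.35 K, so ΔT = 23.00 K.
The reversible limit is COP_R = T_C/ΔT = 12.75, so W_min = Q_C/COP = Q_C·ΔT/T_C.
W_min = 533000 × 23.00/293.35 = 41790 kJ = 41.79 MJ.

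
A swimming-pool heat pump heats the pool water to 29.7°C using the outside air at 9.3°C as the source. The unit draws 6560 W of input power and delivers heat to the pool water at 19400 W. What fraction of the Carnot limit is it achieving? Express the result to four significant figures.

0.1992

COP_actual = Q̇_H/Ẇ = 19400/6560 = 2.957.
In absolute terms T_C = 282.45 K and T_H = 302.85 K, so ΔT = 20.40 K.
COP_Carnot = T_H/ΔT = 302.85/20.40 = 14.85.
η_II = COP_actual/COP_Carnot = 2.957/14.85 = 0.1992.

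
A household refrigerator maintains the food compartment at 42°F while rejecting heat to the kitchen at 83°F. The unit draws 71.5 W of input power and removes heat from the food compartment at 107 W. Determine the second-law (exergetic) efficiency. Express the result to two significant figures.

0.12

COP_actual = Q̇_C/Ẇ = 107.0/71.50 = 1.497.
In absolute terms T_C = 278.71 K and T_H = 301.48 K, so ΔT = 22.78 K.
COP_Carnot = T_C/ΔT = 278.71/22.78 = 12.24.
η_II = COP_actual/COP_Carnot = 1.497/12.24 = 0.1223.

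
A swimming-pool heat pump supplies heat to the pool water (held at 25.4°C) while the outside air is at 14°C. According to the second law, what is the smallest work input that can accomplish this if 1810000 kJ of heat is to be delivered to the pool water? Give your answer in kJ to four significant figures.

69110 kJ

In absolute terms T_C = 287.15 K and T_H = 298.55 K, so ΔT = 11.40 K.
The reversible limit is COP_HP = T_H/ΔT = 26.19, so W_min = Q_H/COP = Q_H·ΔT/T_H.
W_min = 1810000 × 11.40/298.55 = 69110 kJ.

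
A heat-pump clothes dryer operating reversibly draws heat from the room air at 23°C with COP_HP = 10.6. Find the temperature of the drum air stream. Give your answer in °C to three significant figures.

COP_HP = T_H/(T_H − T_C) rearranges to T_H = COP·T_C/(COP − 1).
With T_C = 296.15 K, T_H = 10.6 × 296.15/9.600 = 327.00 K.
Converting, 327.00 K = 53.85°C.

53.8 °C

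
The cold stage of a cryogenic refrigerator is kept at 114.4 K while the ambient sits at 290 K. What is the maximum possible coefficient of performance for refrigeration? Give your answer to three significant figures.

The reservoir spacing is ΔT = 290 − 114.4 = 175.6 K.
For a reversible cycle, COP_Carnot = T_C/ΔT = 114.40/175.6 = 0.6515.

0.651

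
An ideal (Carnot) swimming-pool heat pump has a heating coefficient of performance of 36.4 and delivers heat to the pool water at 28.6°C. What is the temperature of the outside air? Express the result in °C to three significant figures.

COP_HP = T_H/(T_H − T_C) gives T_H − T_C = T_H/COP.
With T_H = 301.75 K, T_C = 301.75 × (1 − 1/36.4) = 293.46 K.
Converting, 293.46 K = 20.31°C.

20.3 °C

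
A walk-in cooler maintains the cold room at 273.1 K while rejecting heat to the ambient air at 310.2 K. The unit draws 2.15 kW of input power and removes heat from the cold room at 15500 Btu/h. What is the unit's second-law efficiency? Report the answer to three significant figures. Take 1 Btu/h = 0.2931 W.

Converting, Q̇_C = 15500 Btu/h = 4.543 kW, so COP_actual = Q̇_C/Ẇ = 4.543/2.150 = 2.113.
The reservoir spacing is ΔT = 310.2 − 273.1 = 37.10 K.
COP_Carnot = T_C/ΔT = 273.10/37.10 = 7.361.
η_II = COP_actual/COP_Carnot = 2.113/7.361 = 0.2871.

0.287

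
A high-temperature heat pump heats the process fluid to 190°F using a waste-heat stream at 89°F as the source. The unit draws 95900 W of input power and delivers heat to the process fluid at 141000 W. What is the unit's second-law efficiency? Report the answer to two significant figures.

0.23

COP_actual = Q̇_H/Ẇ = 141000/95900 = 1.470.
In absolute terms T_C = 304.82 K and T_H = 360.93 K, so ΔT = 56.11 K.
COP_Carnot = T_H/ΔT = 360.93/56.11 = 6.432.
η_II = COP_actual/COP_Carnot = 1.470/6.432 = 0.2286.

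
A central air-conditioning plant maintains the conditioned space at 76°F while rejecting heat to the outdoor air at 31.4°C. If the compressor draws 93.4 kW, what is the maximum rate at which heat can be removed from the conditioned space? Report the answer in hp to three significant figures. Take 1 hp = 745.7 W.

In absolute terms T_C = 297.59 K and T_H = 304.55 K, so ΔT = 6.956 K.
COP_Carnot = T_C/ΔT = 297.59/6.956 = 42.79.
Q̇_max = COP_Carnot × Ẇ = 42.79 × 93.40 kW = 3996 kW = 5359 hp.

5360 hp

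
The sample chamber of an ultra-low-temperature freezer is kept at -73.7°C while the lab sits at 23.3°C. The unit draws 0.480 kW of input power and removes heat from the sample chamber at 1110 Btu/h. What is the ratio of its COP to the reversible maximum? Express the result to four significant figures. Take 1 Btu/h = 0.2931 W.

Converting, Q̇_C = 1110 Btu/h = 0.3253 kW, so COP_actual = Q̇_C/Ẇ = 0.3253/0.4800 = 0.6778.
In absolute terms T_C = 199.45 K and T_H = 296.45 K, so ΔT = 97.00 K.
COP_Carnot = T_C/ΔT = 199.45/97.00 = 2.056.
η_II = COP_actual/COP_Carnot = 0.6778/2.056 = 0.3296.

0.3296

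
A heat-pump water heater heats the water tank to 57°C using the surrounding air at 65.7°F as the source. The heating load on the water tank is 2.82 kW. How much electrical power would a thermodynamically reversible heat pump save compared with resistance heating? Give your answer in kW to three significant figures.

In absolute terms T_C = 291.87 K and T_H = 330.15 K, so ΔT = 38.28 K.
COP_Carnot = T_H/ΔT = 330.15/38.28 = 8.625.
Resistance heating needs Ẇ_res = Q̇_H = 2.820 kW; the reversible heat pump needs only Ẇ_hp = Q̇_H/COP = 0.3270 kW.
Saving = 2.820 − 0.3270 = 2.493 kW.

2.49 kW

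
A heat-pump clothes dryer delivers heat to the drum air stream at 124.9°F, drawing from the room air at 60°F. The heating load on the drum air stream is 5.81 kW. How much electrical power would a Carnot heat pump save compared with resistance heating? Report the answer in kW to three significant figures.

In absolute terms T_C = 288.71 K and T_H = 324.76 K, so ΔT = 36.06 K.
COP_Carnot = T_H/ΔT = 324.76/36.06 = 9.007.
Resistance heating needs Ẇ_res = Q̇_H = 5.810 kW; the reversible heat pump needs only Ẇ_hp = Q̇_H/COP = 0.6450 kW.
Saving = 5.810 − 0.6450 = 5.165 kW.

5.16 kW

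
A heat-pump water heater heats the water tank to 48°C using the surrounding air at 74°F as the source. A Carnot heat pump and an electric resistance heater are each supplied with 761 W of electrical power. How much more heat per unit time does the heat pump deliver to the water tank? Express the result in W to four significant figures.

In absolute terms T_C = 296.48 K and T_H = 321.15 K, so ΔT = 24.67 K.
COP_Carnot = T_H/ΔT = 321.15/24.67 = 13.02.
The heat pump delivers Q̇_H = COP × Ẇ = 9908 W; the resistance heater delivers Ẇ = 761.0 W.
Extra = (COP − 1)·Ẇ = 9147 W.

9147 W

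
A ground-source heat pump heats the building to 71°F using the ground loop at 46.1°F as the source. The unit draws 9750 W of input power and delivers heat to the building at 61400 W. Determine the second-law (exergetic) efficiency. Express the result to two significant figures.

COP_actual = Q̇_H/Ẇ = 61400/9750 = 6.297.
In absolute terms T_C = 280.98 K and T_H = 294.82 K, so ΔT = 13.83 K.
COP_Carnot = T_H/ΔT = 294.82/13.83 = 21.31.
η_II = COP_actual/COP_Carnot = 6.297/21.31 = 0.2955.

0.30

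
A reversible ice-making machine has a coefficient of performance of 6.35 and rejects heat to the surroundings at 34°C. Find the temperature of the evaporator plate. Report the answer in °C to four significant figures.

-7.789 °C

For a Carnot refrigerator COP_R = T_C/(T_H − T_C), so T_C = COP·T_H/(1 + COP).
With T_H = 307.15 K, T_C = 6.35 × 307.15/7.350 = 265.36 K.
Converting, 265.36 K = -7.79°C.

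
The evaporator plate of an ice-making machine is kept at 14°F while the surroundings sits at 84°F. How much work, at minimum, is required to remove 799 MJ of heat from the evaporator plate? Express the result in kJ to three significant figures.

In absolute terms T_C = 263.15 K and T_H = 302.04 K, so ΔT = 38.89 K.
The reversible limit is COP_R = T_C/ΔT = 6.767, so W_min = Q_C/COP = Q_C·ΔT/T_C.
W_min = 799.0 × 38.89/263.15 = 118.1 MJ = 118100 kJ.

118000 kJ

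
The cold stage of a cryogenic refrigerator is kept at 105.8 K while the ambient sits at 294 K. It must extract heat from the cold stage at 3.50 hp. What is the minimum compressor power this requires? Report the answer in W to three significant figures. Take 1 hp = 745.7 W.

4640 W

The reservoir spacing is ΔT = 294 − 105.8 = 188.2 K.
COP_Carnot = T_C/ΔT = 105.80/188.2 = 0.5622.
Ẇ_min = Q̇/COP_Carnot = 3.500/0.5622 = 6.226 hp = 4643 W.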